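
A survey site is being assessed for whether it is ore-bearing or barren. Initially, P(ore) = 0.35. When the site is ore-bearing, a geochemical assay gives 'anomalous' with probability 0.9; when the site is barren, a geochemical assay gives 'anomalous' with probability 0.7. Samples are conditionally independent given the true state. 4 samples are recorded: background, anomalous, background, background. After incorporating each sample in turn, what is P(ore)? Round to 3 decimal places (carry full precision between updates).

Apply Bayes' rule sequentially, carrying P(ore) forward.
After 'background': P(ore) = 0.1·0.3500 / (0.1·0.3500 + 0.3·0.6500) ≈ 0.1522
After 'anomalous': P(ore) = 0.9·0.1522 / (0.9·0.1522 + 0.7·0.8478) ≈ 0.1875
After 'background': P(ore) = 0.1·0.1875 / (0.1·0.1875 + 0.3·0.8125) ≈ 0.0714
After 'background': P(ore) = 0.1·0.0714 / (0.1·0.0714 + 0.3·0.9286) ≈ 0.0250

0.025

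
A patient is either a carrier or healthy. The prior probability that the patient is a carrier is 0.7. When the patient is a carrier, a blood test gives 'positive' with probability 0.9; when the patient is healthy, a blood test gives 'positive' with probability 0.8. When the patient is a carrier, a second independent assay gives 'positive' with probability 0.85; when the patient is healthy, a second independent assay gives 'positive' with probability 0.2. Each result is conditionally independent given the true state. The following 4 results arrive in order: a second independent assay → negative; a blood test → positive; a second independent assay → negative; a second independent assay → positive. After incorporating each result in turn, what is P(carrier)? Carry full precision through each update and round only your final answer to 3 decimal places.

After a second independent assay='negative': P(carrier) = 0.15·0.7000 / (0.15·0.7000 + 0.8·0.3000) ≈ 0.3043
After a blood test='positive': P(carrier) = 0.9·0.3043 / (0.9·0.3043 + 0.8·0.6957) ≈ 0.3298
After a second independent assay='negative': P(carrier) = 0.15·0.3298 / (0.15·0.3298 + 0.8·0.6702) ≈ 0.0845
After a second independent assay='positive': P(carrier) = 0.85·0.0845 / (0.85·0.0845 + 0.2·0.9155) ≈ 0.2817

0.282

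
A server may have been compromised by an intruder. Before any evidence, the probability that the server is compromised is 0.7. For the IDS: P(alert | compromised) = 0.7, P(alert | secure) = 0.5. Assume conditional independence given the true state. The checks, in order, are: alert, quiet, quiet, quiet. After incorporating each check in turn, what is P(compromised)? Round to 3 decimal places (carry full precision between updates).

0.414

Apply Bayes' rule sequentially, carrying P(compromised) forward.
After 'alert': P(compromised) = 0.7·0.7000 / (0.7·0.7000 + 0.5·0.3000) ≈ 0.7656
After 'quiet': P(compromised) = 0.3·0.7656 / (0.3·0.7656 + 0.5·0.2344) ≈ 0.6622
After 'quiet': P(compromised) = 0.3·0.6622 / (0.3·0.6622 + 0.5·0.3378) ≈ 0.5404
After 'quiet': P(compromised) = 0.3·0.5404 / (0.3·0.5404 + 0.5·0.4596) ≈ 0.4137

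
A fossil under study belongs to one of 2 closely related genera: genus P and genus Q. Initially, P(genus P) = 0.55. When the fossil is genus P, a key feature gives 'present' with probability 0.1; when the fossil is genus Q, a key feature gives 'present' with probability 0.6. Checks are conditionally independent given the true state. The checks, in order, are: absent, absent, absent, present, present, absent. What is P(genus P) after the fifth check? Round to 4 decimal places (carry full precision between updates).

0.2789

After 'absent': P(genus P) = 0.9·0.5500 / (0.9·0.5500 + 0.4·0.4500) ≈ 0.7333
After 'absent': P(genus P) = 0.9·0.7333 / (0.9·0.7333 + 0.4·0.2667) ≈ 0.8609
After 'absent': P(genus P) = 0.9·0.8609 / (0.9·0.8609 + 0.4·0.1391) ≈ 0.9330
After 'present': P(genus P) = 0.1·0.9330 / (0.1·0.9330 + 0.6·0.0670) ≈ 0.6988
After 'present': P(genus P) = 0.1·0.6988 / (0.1·0.6988 + 0.6·0.3012) ≈ 0.2789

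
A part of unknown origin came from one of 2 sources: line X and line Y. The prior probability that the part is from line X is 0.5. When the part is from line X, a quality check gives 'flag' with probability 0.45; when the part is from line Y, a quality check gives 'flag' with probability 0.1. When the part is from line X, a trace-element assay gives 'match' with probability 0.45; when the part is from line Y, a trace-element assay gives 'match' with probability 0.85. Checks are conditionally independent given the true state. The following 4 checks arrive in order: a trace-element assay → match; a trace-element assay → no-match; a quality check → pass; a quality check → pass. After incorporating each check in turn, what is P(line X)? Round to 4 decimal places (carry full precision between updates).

After a trace-element assay='match': P(line X) = 0.45·0.5000 / (0.45·0.5000 + 0.85·0.5000) ≈ 0.3462
After a trace-element assay='no-match': P(line X) = 0.55·0.3462 / (0.55·0.3462 + 0.15·0.6538) ≈ 0.6600
After a quality check='pass': P(line X) = 0.55·0.6600 / (0.55·0.6600 + 0.9·0.3400) ≈ 0.5426
After a quality check='pass': P(line X) = 0.55·0.5426 / (0.55·0.5426 + 0.9·0.4574) ≈ 0.4203

0.4203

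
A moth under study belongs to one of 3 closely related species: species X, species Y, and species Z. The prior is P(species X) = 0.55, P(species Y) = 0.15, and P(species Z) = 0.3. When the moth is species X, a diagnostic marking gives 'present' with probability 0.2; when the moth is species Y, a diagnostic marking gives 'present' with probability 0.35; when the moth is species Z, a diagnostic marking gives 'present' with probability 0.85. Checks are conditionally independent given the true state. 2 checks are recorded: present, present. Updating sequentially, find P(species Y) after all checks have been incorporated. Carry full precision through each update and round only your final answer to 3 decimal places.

0.071

After 'present': normaliser = 0.2·0.5500 + 0.35·0.1500 + 0.85·0.3000; P(species X) ≈ 0.2635, P(species Y) ≈ 0.1257, P(species Z) ≈ 0.6108
After 'present': normaliser = 0.2·0.2635 + 0.35·0.1257 + 0.85·0.6108; P(species X) ≈ 0.0856, P(species Y) ≈ 0.0715, P(species Z) ≈ 0.8430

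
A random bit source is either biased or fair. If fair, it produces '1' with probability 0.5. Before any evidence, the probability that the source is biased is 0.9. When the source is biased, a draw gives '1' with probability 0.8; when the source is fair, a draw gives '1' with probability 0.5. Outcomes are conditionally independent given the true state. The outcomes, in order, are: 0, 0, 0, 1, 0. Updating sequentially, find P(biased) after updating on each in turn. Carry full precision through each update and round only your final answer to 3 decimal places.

0.269

Apply Bayes' rule sequentially, carrying P(biased) forward.
After '0': P(biased) = 0.2·0.9000 / (0.2·0.9000 + 0.5·0.1000) ≈ 0.7826
After '0': P(biased) = 0.2·0.7826 / (0.2·0.7826 + 0.5·0.2174) ≈ 0.5902
After '0': P(biased) = 0.2·0.5902 / (0.2·0.5902 + 0.5·0.4098) ≈ 0.3655
After '1': P(biased) = 0.8·0.3655 / (0.8·0.3655 + 0.5·0.6345) ≈ 0.4796
After '0': P(biased) = 0.2·0.4796 / (0.2·0.4796 + 0.5·0.5204) ≈ 0.2693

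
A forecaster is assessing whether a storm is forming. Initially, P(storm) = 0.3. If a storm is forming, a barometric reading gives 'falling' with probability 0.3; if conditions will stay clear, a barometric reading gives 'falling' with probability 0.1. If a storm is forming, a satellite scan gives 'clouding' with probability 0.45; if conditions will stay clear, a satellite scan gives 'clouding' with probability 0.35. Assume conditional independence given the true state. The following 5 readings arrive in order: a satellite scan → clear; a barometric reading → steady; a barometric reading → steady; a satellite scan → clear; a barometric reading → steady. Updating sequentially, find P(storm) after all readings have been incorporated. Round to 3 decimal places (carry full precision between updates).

0.126

After a satellite scan='clear': P(storm) = 0.55·0.3000 / (0.55·0.3000 + 0.65·0.7000) ≈ 0.2661
After a barometric reading='steady': P(storm) = 0.7·0.2661 / (0.7·0.2661 + 0.9·0.7339) ≈ 0.2200
After a barometric reading='steady': P(storm) = 0.7·0.2200 / (0.7·0.2200 + 0.9·0.7800) ≈ 0.1799
After a satellite scan='clear': P(storm) = 0.55·0.1799 / (0.55·0.1799 + 0.65·0.8201) ≈ 0.1566
After a barometric reading='steady': P(storm) = 0.7·0.1566 / (0.7·0.1566 + 0.9·0.8434) ≈ 0.1262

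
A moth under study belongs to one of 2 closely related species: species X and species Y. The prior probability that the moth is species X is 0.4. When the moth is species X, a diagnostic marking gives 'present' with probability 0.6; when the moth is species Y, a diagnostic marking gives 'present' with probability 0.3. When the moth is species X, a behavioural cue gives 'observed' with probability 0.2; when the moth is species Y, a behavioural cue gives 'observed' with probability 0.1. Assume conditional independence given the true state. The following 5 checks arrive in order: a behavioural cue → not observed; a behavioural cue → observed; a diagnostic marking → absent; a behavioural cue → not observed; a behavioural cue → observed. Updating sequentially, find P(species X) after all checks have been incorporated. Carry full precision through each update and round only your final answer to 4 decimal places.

After a behavioural cue='not observed': P(species X) = 0.8·0.4000 / (0.8·0.4000 + 0.9·0.6000) ≈ 0.3721
After a behavioural cue='observed': P(species X) = 0.2·0.3721 / (0.2·0.3721 + 0.1·0.6279) ≈ 0.5424
After a diagnostic marking='absent': P(species X) = 0.4·0.5424 / (0.4·0.5424 + 0.7·0.4576) ≈ 0.4038
After a behavioural cue='not observed': P(species X) = 0.8·0.4038 / (0.8·0.4038 + 0.9·0.5962) ≈ 0.3758
After a behavioural cue='observed': P(species X) = 0.2·0.3758 / (0.2·0.3758 + 0.1·0.6242) ≈ 0.5463

0.5463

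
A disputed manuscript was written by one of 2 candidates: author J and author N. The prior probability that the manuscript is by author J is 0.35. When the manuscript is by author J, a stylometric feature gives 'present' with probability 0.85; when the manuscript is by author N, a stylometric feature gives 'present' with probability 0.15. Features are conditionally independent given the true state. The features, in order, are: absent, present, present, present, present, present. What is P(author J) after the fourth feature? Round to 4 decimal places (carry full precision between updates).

Apply Bayes' rule sequentially, carrying P(author J) forward.
After 'absent': P(author J) = 0.15·0.3500 / (0.15·0.3500 + 0.85·0.6500) ≈ 0.0868
After 'present': P(author J) = 0.85·0.0868 / (0.85·0.0868 + 0.15·0.9132) ≈ 0.3500
After 'present': P(author J) = 0.85·0.3500 / (0.85·0.3500 + 0.15·0.6500) ≈ 0.7532
After 'present': P(author J) = 0.85·0.7532 / (0.85·0.7532 + 0.15·0.2468) ≈ 0.9453

0.9453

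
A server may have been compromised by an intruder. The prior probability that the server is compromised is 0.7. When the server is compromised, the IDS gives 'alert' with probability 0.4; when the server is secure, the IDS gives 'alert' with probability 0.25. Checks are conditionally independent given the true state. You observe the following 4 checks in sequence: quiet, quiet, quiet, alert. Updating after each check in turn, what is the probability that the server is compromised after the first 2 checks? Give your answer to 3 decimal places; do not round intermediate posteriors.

After 'quiet': P(compromised) = 0.6·0.7000 / (0.6·0.7000 + 0.75·0.3000) ≈ 0.6512
After 'quiet': P(compromised) = 0.6·0.6512 / (0.6·0.6512 + 0.75·0.3488) ≈ 0.5989

0.599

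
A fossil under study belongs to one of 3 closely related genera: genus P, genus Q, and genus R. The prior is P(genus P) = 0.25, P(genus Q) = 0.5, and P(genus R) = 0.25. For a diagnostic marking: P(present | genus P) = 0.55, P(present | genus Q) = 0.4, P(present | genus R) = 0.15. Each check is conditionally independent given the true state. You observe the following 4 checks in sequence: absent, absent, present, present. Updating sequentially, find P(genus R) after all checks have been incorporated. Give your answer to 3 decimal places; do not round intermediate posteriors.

0.084

After 'absent': normaliser = 0.45·0.2500 + 0.6·0.5000 + 0.85·0.2500; P(genus P) ≈ 0.1800, P(genus Q) ≈ 0.4800, P(genus R) ≈ 0.3400
After 'absent': normaliser = 0.45·0.1800 + 0.6·0.4800 + 0.85·0.3400; P(genus P) ≈ 0.1231, P(genus Q) ≈ 0.4377, P(genus R) ≈ 0.4392
After 'present': normaliser = 0.55·0.1231 + 0.4·0.4377 + 0.15·0.4392; P(genus P) ≈ 0.2194, P(genus Q) ≈ 0.5672, P(genus R) ≈ 0.2134
After 'present': normaliser = 0.55·0.2194 + 0.4·0.5672 + 0.15·0.2134; P(genus P) ≈ 0.3179, P(genus Q) ≈ 0.5978, P(genus R) ≈ 0.0844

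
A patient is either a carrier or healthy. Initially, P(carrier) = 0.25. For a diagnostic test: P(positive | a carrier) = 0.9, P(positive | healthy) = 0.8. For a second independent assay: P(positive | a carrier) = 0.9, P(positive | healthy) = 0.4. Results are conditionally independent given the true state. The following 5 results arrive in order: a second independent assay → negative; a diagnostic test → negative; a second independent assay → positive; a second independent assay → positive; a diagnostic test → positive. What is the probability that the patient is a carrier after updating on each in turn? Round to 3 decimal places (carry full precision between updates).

0.137

After a second independent assay='negative': P(carrier) = 0.1·0.2500 / (0.1·0.2500 + 0.6·0.7500) ≈ 0.0526
After a diagnostic test='negative': P(carrier) = 0.1·0.0526 / (0.1·0.0526 + 0.2·0.9474) ≈ 0.0270
After a second independent assay='positive': P(carrier) = 0.9·0.0270 / (0.9·0.0270 + 0.4·0.9730) ≈ 0.0588
After a second independent assay='positive': P(carrier) = 0.9·0.0588 / (0.9·0.0588 + 0.4·0.9412) ≈ 0.1233
After a diagnostic test='positive': P(carrier) = 0.9·0.1233 / (0.9·0.1233 + 0.8·0.8767) ≈ 0.1366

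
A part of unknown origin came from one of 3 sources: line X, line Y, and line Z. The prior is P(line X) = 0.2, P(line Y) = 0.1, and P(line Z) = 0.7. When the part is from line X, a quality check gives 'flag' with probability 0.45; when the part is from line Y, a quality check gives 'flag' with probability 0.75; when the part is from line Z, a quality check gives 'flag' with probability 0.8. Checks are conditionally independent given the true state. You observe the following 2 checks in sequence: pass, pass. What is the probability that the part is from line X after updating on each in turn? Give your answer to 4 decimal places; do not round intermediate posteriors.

After 'pass': normaliser = 0.55·0.2000 + 0.25·0.1000 + 0.2·0.7000; P(line X) ≈ 0.4000, P(line Y) ≈ 0.0909, P(line Z) ≈ 0.5091
After 'pass': normaliser = 0.55·0.4000 + 0.25·0.0909 + 0.2·0.5091; P(line X) ≈ 0.6385, P(line Y) ≈ 0.0660, P(line Z) ≈ 0.2955

0.6385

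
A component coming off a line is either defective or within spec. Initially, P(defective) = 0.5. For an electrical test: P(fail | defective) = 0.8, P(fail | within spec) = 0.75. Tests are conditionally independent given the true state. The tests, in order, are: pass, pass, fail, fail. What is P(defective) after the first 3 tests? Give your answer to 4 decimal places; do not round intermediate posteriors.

After 'pass': P(defective) = 0.2·0.5000 / (0.2·0.5000 + 0.25·0.5000) ≈ 0.4444
After 'pass': P(defective) = 0.2·0.4444 / (0.2·0.4444 + 0.25·0.5556) ≈ 0.3902
After 'fail': P(defective) = 0.8·0.3902 / (0.8·0.3902 + 0.75·0.6098) ≈ 0.4057

0.4057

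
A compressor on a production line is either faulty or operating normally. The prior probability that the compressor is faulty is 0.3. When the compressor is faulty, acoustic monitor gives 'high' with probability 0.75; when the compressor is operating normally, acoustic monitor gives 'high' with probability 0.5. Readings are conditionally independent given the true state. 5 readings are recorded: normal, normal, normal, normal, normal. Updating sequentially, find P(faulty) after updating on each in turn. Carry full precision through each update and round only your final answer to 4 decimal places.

0.0132

Each posterior becomes the prior for the next update.
After 'normal': P(faulty) = 0.25·0.3000 / (0.25·0.3000 + 0.5·0.7000) ≈ 0.1765
After 'normal': P(faulty) = 0.25·0.1765 / (0.25·0.1765 + 0.5·0.8235) ≈ 0.0968
After 'normal': P(faulty) = 0.25·0.0968 / (0.25·0.0968 + 0.5·0.9032) ≈ 0.0508
After 'normal': P(faulty) = 0.25·0.0508 / (0.25·0.0508 + 0.5·0.9492) ≈ 0.0261
After 'normal': P(faulty) = 0.25·0.0261 / (0.25·0.0261 + 0.5·0.9739) ≈ 0.0132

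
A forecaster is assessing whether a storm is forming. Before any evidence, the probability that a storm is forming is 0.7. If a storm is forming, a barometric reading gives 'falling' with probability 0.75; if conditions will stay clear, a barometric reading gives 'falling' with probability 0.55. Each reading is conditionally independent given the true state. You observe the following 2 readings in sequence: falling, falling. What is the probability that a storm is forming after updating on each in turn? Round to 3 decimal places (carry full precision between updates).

Apply Bayes' rule sequentially, carrying P(storm) forward.
After 'falling': P(storm) = 0.75·0.7000 / (0.75·0.7000 + 0.55·0.3000) ≈ 0.7609
After 'falling': P(storm) = 0.75·0.7609 / (0.75·0.7609 + 0.55·0.2391) ≈ 0.8127

0.813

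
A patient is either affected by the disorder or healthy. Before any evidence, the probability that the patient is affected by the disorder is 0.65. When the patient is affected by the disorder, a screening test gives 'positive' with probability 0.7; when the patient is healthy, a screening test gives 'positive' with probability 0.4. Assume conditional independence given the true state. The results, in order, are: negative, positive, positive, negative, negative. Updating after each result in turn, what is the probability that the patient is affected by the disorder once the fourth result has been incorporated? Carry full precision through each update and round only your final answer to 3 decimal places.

0.587

Each posterior becomes the prior for the next update.
After 'negative': P(affected) = 0.3·0.6500 / (0.3·0.6500 + 0.6·0.3500) ≈ 0.4815
After 'positive': P(affected) = 0.7·0.4815 / (0.7·0.4815 + 0.4·0.5185) ≈ 0.6190
After 'positive': P(affected) = 0.7·0.6190 / (0.7·0.6190 + 0.4·0.3810) ≈ 0.7398
After 'negative': P(affected) = 0.3·0.7398 / (0.3·0.7398 + 0.6·0.2602) ≈ 0.5871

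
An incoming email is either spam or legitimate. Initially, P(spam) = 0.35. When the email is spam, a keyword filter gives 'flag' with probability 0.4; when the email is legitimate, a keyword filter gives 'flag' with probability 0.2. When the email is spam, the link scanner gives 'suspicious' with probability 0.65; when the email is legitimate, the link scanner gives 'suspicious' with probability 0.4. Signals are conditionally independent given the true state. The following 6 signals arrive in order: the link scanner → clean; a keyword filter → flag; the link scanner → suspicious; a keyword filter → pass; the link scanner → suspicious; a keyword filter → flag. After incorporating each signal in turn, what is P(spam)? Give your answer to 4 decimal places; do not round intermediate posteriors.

0.7133

After the link scanner='clean': P(spam) = 0.35·0.3500 / (0.35·0.3500 + 0.6·0.6500) ≈ 0.2390
After a keyword filter='flag': P(spam) = 0.4·0.2390 / (0.4·0.2390 + 0.2·0.7610) ≈ 0.3858
After the link scanner='suspicious': P(spam) = 0.65·0.3858 / (0.65·0.3858 + 0.4·0.6142) ≈ 0.5052
After a keyword filter='pass': P(spam) = 0.6·0.5052 / (0.6·0.5052 + 0.8·0.4948) ≈ 0.4336
After the link scanner='suspicious': P(spam) = 0.65·0.4336 / (0.65·0.4336 + 0.4·0.5664) ≈ 0.5544
After a keyword filter='flag': P(spam) = 0.4·0.5544 / (0.4·0.5544 + 0.2·0.4456) ≈ 0.7133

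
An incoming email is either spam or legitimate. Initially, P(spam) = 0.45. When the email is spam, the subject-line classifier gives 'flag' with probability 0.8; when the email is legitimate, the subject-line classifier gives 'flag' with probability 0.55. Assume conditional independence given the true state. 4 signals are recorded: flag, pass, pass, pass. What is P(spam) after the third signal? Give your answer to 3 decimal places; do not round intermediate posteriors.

0.190

After 'flag': P(spam) = 0.8·0.4500 / (0.8·0.4500 + 0.55·0.5500) ≈ 0.5434
After 'pass': P(spam) = 0.2·0.5434 / (0.2·0.5434 + 0.45·0.4566) ≈ 0.3459
After 'pass': P(spam) = 0.2·0.3459 / (0.2·0.3459 + 0.45·0.6541) ≈ 0.1903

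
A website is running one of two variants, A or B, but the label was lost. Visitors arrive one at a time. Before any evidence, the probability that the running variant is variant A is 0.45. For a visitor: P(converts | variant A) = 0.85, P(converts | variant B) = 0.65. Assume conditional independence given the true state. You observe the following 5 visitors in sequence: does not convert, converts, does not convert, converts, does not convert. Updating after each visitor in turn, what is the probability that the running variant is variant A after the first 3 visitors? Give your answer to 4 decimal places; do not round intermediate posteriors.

0.1642

Each posterior becomes the prior for the next update.
After 'does not convert': P(A) = 0.15·0.4500 / (0.15·0.4500 + 0.35·0.5500) ≈ 0.2596
After 'converts': P(A) = 0.85·0.2596 / (0.85·0.2596 + 0.65·0.7404) ≈ 0.3144
After 'does not convert': P(A) = 0.15·0.3144 / (0.15·0.3144 + 0.35·0.6856) ≈ 0.1642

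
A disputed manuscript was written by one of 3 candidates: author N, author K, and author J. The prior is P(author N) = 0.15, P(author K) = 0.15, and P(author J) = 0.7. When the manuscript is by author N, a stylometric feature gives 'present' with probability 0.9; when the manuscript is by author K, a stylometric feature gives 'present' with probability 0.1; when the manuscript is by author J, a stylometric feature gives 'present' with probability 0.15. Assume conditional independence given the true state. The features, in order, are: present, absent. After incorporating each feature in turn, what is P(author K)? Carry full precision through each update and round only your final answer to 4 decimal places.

After 'present': normaliser = 0.9·0.1500 + 0.1·0.1500 + 0.15·0.7000; P(author N) ≈ 0.5294, P(author K) ≈ 0.0588, P(author J) ≈ 0.4118
After 'absent': normaliser = 0.1·0.5294 + 0.9·0.0588 + 0.85·0.4118; P(author N) ≈ 0.1161, P(author K) ≈ 0.1161, P(author J) ≈ 0.7677

0.1161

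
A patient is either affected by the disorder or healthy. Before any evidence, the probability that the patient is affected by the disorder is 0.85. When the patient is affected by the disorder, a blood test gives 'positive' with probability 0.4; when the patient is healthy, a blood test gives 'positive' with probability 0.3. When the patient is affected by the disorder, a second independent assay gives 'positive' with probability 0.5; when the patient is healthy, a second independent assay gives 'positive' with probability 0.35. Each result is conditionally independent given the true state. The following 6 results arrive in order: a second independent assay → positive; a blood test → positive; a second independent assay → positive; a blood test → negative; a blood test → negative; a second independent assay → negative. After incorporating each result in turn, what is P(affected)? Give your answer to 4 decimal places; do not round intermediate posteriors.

0.8971

After a second independent assay='positive': P(affected) = 0.5·0.8500 / (0.5·0.8500 + 0.35·0.1500) ≈ 0.8901
After a blood test='positive': P(affected) = 0.4·0.8901 / (0.4·0.8901 + 0.3·0.1099) ≈ 0.9152
After a second independent assay='positive': P(affected) = 0.5·0.9152 / (0.5·0.9152 + 0.35·0.0848) ≈ 0.9391
After a blood test='negative': P(affected) = 0.6·0.9391 / (0.6·0.9391 + 0.7·0.0609) ≈ 0.9297
After a blood test='negative': P(affected) = 0.6·0.9297 / (0.6·0.9297 + 0.7·0.0703) ≈ 0.9189
After a second independent assay='negative': P(affected) = 0.5·0.9189 / (0.5·0.9189 + 0.65·0.0811) ≈ 0.8971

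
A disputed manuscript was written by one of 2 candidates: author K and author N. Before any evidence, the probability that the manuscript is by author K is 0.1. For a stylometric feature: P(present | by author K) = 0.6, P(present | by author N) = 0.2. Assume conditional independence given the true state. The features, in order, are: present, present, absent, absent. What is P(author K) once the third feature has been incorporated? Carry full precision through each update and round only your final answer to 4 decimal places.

After 'present': P(author K) = 0.6·0.1000 / (0.6·0.1000 + 0.2·0.9000) ≈ 0.2500
After 'present': P(author K) = 0.6·0.2500 / (0.6·0.2500 + 0.2·0.7500) ≈ 0.5000
After 'absent': P(author K) = 0.4·0.5000 / (0.4·0.5000 + 0.8·0.5000) ≈ 0.3333

0.3333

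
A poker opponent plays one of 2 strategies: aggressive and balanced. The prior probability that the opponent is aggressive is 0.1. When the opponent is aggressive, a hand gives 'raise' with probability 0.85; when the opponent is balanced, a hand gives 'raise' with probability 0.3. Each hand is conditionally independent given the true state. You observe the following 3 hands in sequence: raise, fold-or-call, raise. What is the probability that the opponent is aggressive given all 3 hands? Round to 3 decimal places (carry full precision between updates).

0.160

After 'raise': P(aggressive) = 0.85·0.1000 / (0.85·0.1000 + 0.3·0.9000) ≈ 0.2394
After 'fold-or-call': P(aggressive) = 0.15·0.2394 / (0.15·0.2394 + 0.7·0.7606) ≈ 0.0632
After 'raise': P(aggressive) = 0.85·0.0632 / (0.85·0.0632 + 0.3·0.9368) ≈ 0.1605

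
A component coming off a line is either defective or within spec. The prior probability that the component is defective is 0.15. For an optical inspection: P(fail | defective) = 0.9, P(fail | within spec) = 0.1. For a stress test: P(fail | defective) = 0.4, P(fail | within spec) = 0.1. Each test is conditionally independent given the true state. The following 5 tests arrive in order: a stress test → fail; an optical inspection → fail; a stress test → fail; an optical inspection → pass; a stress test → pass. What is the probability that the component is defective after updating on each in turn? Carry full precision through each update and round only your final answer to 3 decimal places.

0.653

After a stress test='fail': P(defective) = 0.4·0.1500 / (0.4·0.1500 + 0.1·0.8500) ≈ 0.4138
After an optical inspection='fail': P(defective) = 0.9·0.4138 / (0.9·0.4138 + 0.1·0.5862) ≈ 0.8640
After a stress test='fail': P(defective) = 0.4·0.8640 / (0.4·0.8640 + 0.1·0.1360) ≈ 0.9621
After an optical inspection='pass': P(defective) = 0.1·0.9621 / (0.1·0.9621 + 0.9·0.0379) ≈ 0.7385
After a stress test='pass': P(defective) = 0.6·0.7385 / (0.6·0.7385 + 0.9·0.2615) ≈ 0.6531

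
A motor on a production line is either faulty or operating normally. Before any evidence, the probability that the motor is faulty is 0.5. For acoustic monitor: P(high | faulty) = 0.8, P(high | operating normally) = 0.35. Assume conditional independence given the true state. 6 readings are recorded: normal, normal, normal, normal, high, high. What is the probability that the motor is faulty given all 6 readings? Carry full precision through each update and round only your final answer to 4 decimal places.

After 'normal': P(faulty) = 0.2·0.5000 / (0.2·0.5000 + 0.65·0.5000) ≈ 0.2353
After 'normal': P(faulty) = 0.2·0.2353 / (0.2·0.2353 + 0.65·0.7647) ≈ 0.0865
After 'normal': P(faulty) = 0.2·0.0865 / (0.2·0.0865 + 0.65·0.9135) ≈ 0.0283
After 'normal': P(faulty) = 0.2·0.0283 / (0.2·0.0283 + 0.65·0.9717) ≈ 0.0089
After 'high': P(faulty) = 0.8·0.0089 / (0.8·0.0089 + 0.35·0.9911) ≈ 0.0201
After 'high': P(faulty) = 0.8·0.0201 / (0.8·0.0201 + 0.35·0.9799) ≈ 0.0447

0.0447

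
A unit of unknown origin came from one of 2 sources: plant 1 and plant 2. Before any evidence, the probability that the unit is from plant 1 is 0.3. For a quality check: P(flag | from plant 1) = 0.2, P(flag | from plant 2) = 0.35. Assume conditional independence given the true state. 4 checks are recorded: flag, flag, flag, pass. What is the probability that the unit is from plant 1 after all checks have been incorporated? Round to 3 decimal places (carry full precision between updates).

Apply Bayes' rule sequentially, carrying P(plant 1) forward.
After 'flag': P(plant 1) = 0.2·0.3000 / (0.2·0.3000 + 0.35·0.7000) ≈ 0.1967
After 'flag': P(plant 1) = 0.2·0.1967 / (0.2·0.1967 + 0.35·0.8033) ≈ 0.1228
After 'flag': P(plant 1) = 0.2·0.1228 / (0.2·0.1228 + 0.35·0.8772) ≈ 0.0740
After 'pass': P(plant 1) = 0.8·0.0740 / (0.8·0.0740 + 0.65·0.9260) ≈ 0.0896

0.090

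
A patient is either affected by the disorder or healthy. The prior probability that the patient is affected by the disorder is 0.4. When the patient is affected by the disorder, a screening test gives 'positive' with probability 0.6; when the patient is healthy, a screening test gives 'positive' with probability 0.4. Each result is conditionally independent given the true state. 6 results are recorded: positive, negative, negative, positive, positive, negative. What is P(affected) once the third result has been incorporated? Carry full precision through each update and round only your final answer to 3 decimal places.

0.308

After 'positive': P(affected) = 0.6·0.4000 / (0.6·0.4000 + 0.4·0.6000) ≈ 0.5000
After 'negative': P(affected) = 0.4·0.5000 / (0.4·0.5000 + 0.6·0.5000) ≈ 0.4000
After 'negative': P(affected) = 0.4·0.4000 / (0.4·0.4000 + 0.6·0.6000) ≈ 0.3077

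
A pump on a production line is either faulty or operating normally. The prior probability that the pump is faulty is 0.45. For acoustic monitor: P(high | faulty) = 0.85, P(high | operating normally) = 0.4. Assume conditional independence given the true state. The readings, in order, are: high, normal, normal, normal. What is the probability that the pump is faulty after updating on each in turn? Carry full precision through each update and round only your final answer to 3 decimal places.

0.026

After 'high': P(faulty) = 0.85·0.4500 / (0.85·0.4500 + 0.4·0.5500) ≈ 0.6349
After 'normal': P(faulty) = 0.15·0.6349 / (0.15·0.6349 + 0.6·0.3651) ≈ 0.3030
After 'normal': P(faulty) = 0.15·0.3030 / (0.15·0.3030 + 0.6·0.6970) ≈ 0.0980
After 'normal': P(faulty) = 0.15·0.0980 / (0.15·0.0980 + 0.6·0.9020) ≈ 0.0264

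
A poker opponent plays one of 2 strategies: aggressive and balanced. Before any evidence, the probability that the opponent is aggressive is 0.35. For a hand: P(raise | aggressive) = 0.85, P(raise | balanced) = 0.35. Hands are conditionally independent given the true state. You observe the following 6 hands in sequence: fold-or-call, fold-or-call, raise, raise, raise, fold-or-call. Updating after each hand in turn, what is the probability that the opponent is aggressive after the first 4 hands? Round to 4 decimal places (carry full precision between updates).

After 'fold-or-call': P(aggressive) = 0.15·0.3500 / (0.15·0.3500 + 0.65·0.6500) ≈ 0.1105
After 'fold-or-call': P(aggressive) = 0.15·0.1105 / (0.15·0.1105 + 0.65·0.8895) ≈ 0.0279
After 'raise': P(aggressive) = 0.85·0.0279 / (0.85·0.0279 + 0.35·0.9721) ≈ 0.0651
After 'raise': P(aggressive) = 0.85·0.0651 / (0.85·0.0651 + 0.35·0.9349) ≈ 0.1447

0.1447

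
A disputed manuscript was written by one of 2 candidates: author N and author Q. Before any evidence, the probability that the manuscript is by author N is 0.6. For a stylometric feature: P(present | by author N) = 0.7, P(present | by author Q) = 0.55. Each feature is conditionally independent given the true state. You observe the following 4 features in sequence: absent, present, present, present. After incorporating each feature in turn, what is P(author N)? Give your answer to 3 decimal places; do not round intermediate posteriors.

After 'absent': P(author N) = 0.3·0.6000 / (0.3·0.6000 + 0.45·0.4000) ≈ 0.5000
After 'present': P(author N) = 0.7·0.5000 / (0.7·0.5000 + 0.55·0.5000) ≈ 0.5600
After 'present': P(author N) = 0.7·0.5600 / (0.7·0.5600 + 0.55·0.4400) ≈ 0.6183
After 'present': P(author N) = 0.7·0.6183 / (0.7·0.6183 + 0.55·0.3817) ≈ 0.6734

0.673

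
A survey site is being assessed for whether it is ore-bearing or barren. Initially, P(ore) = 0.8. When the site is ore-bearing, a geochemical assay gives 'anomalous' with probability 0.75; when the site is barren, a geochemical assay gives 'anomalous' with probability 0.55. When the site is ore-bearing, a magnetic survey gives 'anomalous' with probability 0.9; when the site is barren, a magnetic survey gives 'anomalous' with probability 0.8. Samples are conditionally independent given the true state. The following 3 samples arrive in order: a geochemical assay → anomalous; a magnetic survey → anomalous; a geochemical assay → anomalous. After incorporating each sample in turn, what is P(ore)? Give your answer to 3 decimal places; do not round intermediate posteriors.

After a geochemical assay='anomalous': P(ore) = 0.75·0.8000 / (0.75·0.8000 + 0.55·0.2000) ≈ 0.8451
After a magnetic survey='anomalous': P(ore) = 0.9·0.8451 / (0.9·0.8451 + 0.8·0.1549) ≈ 0.8599
After a geochemical assay='anomalous': P(ore) = 0.75·0.8599 / (0.75·0.8599 + 0.55·0.1401) ≈ 0.8933

0.893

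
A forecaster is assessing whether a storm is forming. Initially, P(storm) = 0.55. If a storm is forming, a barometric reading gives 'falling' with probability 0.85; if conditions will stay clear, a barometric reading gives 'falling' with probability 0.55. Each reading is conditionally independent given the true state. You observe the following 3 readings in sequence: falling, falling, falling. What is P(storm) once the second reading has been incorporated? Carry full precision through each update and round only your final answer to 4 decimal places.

After 'falling': P(storm) = 0.85·0.5500 / (0.85·0.5500 + 0.55·0.4500) ≈ 0.6538
After 'falling': P(storm) = 0.85·0.6538 / (0.85·0.6538 + 0.55·0.3462) ≈ 0.7448

0.7448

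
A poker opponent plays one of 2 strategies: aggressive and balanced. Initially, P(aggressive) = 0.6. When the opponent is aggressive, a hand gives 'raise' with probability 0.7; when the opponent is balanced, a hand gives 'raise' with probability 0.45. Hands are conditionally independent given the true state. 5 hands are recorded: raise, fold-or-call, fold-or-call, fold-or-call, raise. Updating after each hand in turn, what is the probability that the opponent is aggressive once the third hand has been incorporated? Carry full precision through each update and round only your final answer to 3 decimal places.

0.410

After 'raise': P(aggressive) = 0.7·0.6000 / (0.7·0.6000 + 0.45·0.4000) ≈ 0.7000
After 'fold-or-call': P(aggressive) = 0.3·0.7000 / (0.3·0.7000 + 0.55·0.3000) ≈ 0.5600
After 'fold-or-call': P(aggressive) = 0.3·0.5600 / (0.3·0.5600 + 0.55·0.4400) ≈ 0.4098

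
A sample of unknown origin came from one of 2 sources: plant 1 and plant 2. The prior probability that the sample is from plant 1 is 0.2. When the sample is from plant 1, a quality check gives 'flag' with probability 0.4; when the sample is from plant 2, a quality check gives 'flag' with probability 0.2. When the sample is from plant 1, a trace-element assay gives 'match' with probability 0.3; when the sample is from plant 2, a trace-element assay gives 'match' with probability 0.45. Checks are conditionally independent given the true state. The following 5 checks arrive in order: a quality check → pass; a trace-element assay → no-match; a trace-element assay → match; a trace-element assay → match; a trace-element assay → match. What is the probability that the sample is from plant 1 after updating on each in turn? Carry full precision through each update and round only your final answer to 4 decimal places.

0.0660

Each posterior becomes the prior for the next update.
After a quality check='pass': P(plant 1) = 0.6·0.2000 / (0.6·0.2000 + 0.8·0.8000) ≈ 0.1579
After a trace-element assay='no-match': P(plant 1) = 0.7·0.1579 / (0.7·0.1579 + 0.55·0.8421) ≈ 0.1927
After a trace-element assay='match': P(plant 1) = 0.3·0.1927 / (0.3·0.1927 + 0.45·0.8073) ≈ 0.1373
After a trace-element assay='match': P(plant 1) = 0.3·0.1373 / (0.3·0.1373 + 0.45·0.8627) ≈ 0.0959
After a trace-element assay='match': P(plant 1) = 0.3·0.0959 / (0.3·0.0959 + 0.45·0.9041) ≈ 0.0660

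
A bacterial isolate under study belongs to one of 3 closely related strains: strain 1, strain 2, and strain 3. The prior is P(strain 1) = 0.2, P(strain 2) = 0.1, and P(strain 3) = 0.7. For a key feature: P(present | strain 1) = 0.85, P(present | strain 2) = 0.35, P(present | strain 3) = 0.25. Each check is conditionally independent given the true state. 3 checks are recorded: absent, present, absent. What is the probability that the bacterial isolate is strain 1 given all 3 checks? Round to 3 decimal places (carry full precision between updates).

0.033

Apply Bayes' rule sequentially, carrying P(strain 1) forward.
After 'absent': normaliser = 0.15·0.2000 + 0.65·0.1000 + 0.75·0.7000; P(strain 1) ≈ 0.0484, P(strain 2) ≈ 0.1048, P(strain 3) ≈ 0.8468
After 'present': normaliser = 0.85·0.0484 + 0.35·0.1048 + 0.25·0.8468; P(strain 1) ≈ 0.1421, P(strain 2) ≈ 0.1267, P(strain 3) ≈ 0.7312
After 'absent': normaliser = 0.15·0.1421 + 0.65·0.1267 + 0.75·0.7312; P(strain 1) ≈ 0.0327, P(strain 2) ≈ 0.1263, P(strain 3) ≈ 0.8410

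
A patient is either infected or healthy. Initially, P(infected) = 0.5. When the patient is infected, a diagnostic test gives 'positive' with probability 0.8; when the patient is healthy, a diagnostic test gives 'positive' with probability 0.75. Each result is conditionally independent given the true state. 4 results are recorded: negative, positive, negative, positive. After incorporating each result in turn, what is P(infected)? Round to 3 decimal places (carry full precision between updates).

0.421

After 'negative': P(infected) = 0.2·0.5000 / (0.2·0.5000 + 0.25·0.5000) ≈ 0.4444
After 'positive': P(infected) = 0.8·0.4444 / (0.8·0.4444 + 0.75·0.5556) ≈ 0.4604
After 'negative': P(infected) = 0.2·0.4604 / (0.2·0.4604 + 0.25·0.5396) ≈ 0.4057
After 'positive': P(infected) = 0.8·0.4057 / (0.8·0.4057 + 0.75·0.5943) ≈ 0.4214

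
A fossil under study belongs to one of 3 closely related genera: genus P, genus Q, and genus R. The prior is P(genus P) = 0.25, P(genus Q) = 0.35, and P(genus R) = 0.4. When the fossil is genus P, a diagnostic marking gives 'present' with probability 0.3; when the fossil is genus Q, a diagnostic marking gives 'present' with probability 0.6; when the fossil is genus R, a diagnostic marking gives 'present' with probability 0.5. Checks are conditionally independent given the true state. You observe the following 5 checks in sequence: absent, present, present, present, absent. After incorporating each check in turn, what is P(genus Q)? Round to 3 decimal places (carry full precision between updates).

After 'absent': normaliser = 0.7·0.2500 + 0.4·0.3500 + 0.5·0.4000; P(genus P) ≈ 0.3398, P(genus Q) ≈ 0.2718, P(genus R) ≈ 0.3883
After 'present': normaliser = 0.3·0.3398 + 0.6·0.2718 + 0.5·0.3883; P(genus P) ≈ 0.2220, P(genus Q) ≈ 0.3552, P(genus R) ≈ 0.4228
After 'present': normaliser = 0.3·0.2220 + 0.6·0.3552 + 0.5·0.4228; P(genus P) ≈ 0.1356, P(genus Q) ≈ 0.4339, P(genus R) ≈ 0.4305
After 'present': normaliser = 0.3·0.1356 + 0.6·0.4339 + 0.5·0.4305; P(genus P) ≈ 0.0788, P(genus Q) ≈ 0.5043, P(genus R) ≈ 0.4169
After 'absent': normaliser = 0.7·0.0788 + 0.4·0.5043 + 0.5·0.4169; P(genus P) ≈ 0.1185, P(genus Q) ≈ 0.4335, P(genus R) ≈ 0.4480

0.433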